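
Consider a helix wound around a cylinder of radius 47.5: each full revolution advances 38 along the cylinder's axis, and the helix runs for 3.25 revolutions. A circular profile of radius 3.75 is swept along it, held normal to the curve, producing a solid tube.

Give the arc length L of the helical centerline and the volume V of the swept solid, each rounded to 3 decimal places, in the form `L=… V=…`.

2πR = 2π·47.5 = 298.451302
per-turn = √(298.451302² + 38²) = √(89073.1797 + 1444) = √90517.1797 = 300.860731
L = 3.25 × 300.860731 = 977.797377
V = π·3.75² × L = 44.178647 × 977.797377 = 43197.764861

L=977.797 V=43197.765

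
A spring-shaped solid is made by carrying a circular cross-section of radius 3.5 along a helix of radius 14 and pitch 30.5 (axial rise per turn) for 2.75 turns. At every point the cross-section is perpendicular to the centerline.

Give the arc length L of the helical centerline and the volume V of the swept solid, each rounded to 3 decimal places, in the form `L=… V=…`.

L=256.031 V=9853.230

2πR = 2π·14 = 87.964594
per-turn = √(87.964594² + 30.5²) = √(7737.7699 + 930.25) = √8668.0199 = 93.102201
L = 2.75 × 93.102201 = 256.031053
V = π·3.5² × L = 38.484510 × 256.031053 = 9853.229623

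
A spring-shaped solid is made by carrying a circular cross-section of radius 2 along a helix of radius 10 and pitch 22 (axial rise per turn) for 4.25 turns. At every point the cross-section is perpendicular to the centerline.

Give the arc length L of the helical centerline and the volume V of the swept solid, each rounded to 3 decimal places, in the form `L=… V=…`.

L=282.931 V=3555.420

2πR = 2π·10 = 62.831853
per-turn = √(62.831853² + 22²) = √(3947.8418 + 484) = √4431.8418 = 66.572079
L = 4.25 × 66.572079 = 282.931338
V = π·2² × L = 12.566371 × 282.931338 = 3555.420047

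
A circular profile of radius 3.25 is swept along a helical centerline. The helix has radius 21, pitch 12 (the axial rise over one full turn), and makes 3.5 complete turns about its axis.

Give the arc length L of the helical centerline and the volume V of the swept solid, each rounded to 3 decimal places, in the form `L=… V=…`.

2πR = 2π·21 = 131.946891
per-turn = √(131.946891² + 12²) = √(17409.9822 + 144) = √17553.9822 = 132.491442
L = 3.5 × 132.491442 = 463.720046
V = π·3.25² × L = 33.183072 × 463.720046 = 15387.655877

L=463.720 V=15387.656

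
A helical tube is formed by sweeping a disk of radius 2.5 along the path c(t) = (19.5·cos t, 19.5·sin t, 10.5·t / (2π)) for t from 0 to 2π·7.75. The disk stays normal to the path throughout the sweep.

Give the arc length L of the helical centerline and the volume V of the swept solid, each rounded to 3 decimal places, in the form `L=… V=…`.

L=953.027 V=18712.639

2πR = 2π·19.5 = 122.522113
per-turn = √(122.522113² + 10.5²) = √(15011.6683 + 110.25) = √15121.9183 = 122.971209
L = 7.75 × 122.971209 = 953.026871
V = π·2.5² × L = 19.634954 × 953.026871 = 18712.638861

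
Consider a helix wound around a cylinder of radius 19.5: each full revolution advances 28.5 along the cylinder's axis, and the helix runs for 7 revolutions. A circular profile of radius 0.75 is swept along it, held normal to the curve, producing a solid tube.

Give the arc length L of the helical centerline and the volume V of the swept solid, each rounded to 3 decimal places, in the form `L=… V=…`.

L=880.552 V=1556.064

2πR = 2π·19.5 = 122.522113
per-turn = √(122.522113² + 28.5²) = √(15011.6683 + 812.25) = √15823.9183 = 125.793157
L = 7 × 125.793157 = 880.552097
V = π·0.75² × L = 1.767146 × 880.552097 = 1556.064000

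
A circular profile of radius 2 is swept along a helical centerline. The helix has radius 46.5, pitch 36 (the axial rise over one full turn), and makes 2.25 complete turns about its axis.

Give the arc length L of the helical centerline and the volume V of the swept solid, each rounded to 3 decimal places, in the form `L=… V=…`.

2πR = 2π·46.5 = 292.168117
per-turn = √(292.168117² + 36²) = √(85362.2085 + 1296) = √86658.2085 = 294.377663
L = 2.25 × 294.377663 = 662.349742
V = π·2² × L = 12.566371 × 662.349742 = 8323.332331

L=662.350 V=8323.332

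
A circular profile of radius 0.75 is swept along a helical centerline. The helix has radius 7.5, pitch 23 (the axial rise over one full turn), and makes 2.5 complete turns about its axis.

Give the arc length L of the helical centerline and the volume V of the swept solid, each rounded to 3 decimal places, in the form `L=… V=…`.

L=131.093 V=231.660

2πR = 2π·7.5 = 47.123890
per-turn = √(47.123890² + 23²) = √(2220.6610 + 529) = √2749.6610 = 52.437210
L = 2.5 × 52.437210 = 131.093025
V = π·0.75² × L = 1.767146 × 131.093025 = 231.660497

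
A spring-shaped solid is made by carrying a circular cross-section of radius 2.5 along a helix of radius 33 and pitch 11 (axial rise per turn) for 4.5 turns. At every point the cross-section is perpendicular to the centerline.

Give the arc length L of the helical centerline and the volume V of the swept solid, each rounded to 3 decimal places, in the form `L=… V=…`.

L=934.365 V=18346.216

2πR = 2π·33 = 207.345115
per-turn = √(207.345115² + 11²) = √(42991.9968 + 121) = √43112.9968 = 207.636694
L = 4.5 × 207.636694 = 934.365124
V = π·2.5² × L = 19.634954 × 934.365124 = 18346.216305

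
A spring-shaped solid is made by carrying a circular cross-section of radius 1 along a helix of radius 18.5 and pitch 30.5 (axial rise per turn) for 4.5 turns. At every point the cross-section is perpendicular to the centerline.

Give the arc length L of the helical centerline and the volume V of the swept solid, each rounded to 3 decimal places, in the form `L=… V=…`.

L=540.782 V=1698.917

2πR = 2π·18.5 = 116.238928
per-turn = √(116.238928² + 30.5²) = √(13511.4884 + 930.25) = √14441.7384 = 120.173784
L = 4.5 × 120.173784 = 540.782029
V = π·1² × L = 3.141593 × 540.782029 = 1698.916850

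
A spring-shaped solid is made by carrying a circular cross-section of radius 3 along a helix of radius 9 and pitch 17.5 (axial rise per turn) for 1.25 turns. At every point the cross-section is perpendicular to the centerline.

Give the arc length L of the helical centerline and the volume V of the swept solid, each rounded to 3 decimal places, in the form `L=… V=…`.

L=73.993 V=2092.110

2πR = 2π·9 = 56.548668
per-turn = √(56.548668² + 17.5²) = √(3197.7518 + 306.25) = √3504.0018 = 59.194610
L = 1.25 × 59.194610 = 73.993262
V = π·3² × L = 28.274334 × 73.993262 = 2092.110201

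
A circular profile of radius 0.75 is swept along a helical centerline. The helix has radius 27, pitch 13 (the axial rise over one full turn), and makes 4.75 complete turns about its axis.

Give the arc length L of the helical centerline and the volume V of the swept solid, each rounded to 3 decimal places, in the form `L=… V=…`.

2πR = 2π·27 = 169.646003
per-turn = √(169.646003² + 13²) = √(28779.7664 + 169) = √28948.7664 = 170.143370
L = 4.75 × 170.143370 = 808.181009
V = π·0.75² × L = 1.767146 × 808.181009 = 1428.173730

L=808.181 V=1428.174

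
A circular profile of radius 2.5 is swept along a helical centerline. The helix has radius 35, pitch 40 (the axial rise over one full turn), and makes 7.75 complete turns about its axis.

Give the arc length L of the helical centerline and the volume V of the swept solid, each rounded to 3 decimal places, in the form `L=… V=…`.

L=1732.278 V=34013.194

2πR = 2π·35 = 219.911486
per-turn = √(219.911486² + 40²) = √(48361.0616 + 1600) = √49961.0616 = 223.519712
L = 7.75 × 223.519712 = 1732.277766
V = π·2.5² × L = 19.634954 × 1732.277766 = 34013.194407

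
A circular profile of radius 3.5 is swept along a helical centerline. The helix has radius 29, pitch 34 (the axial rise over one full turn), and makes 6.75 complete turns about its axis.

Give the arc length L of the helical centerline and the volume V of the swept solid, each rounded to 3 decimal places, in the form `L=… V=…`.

2πR = 2π·29 = 182.212374
per-turn = √(182.212374² + 34²) = √(33201.3492 + 1156) = √34357.3492 = 185.357355
L = 6.75 × 185.357355 = 1251.162149
V = π·3.5² × L = 38.484510 × 1251.162149 = 48150.362244

L=1251.162 V=48150.362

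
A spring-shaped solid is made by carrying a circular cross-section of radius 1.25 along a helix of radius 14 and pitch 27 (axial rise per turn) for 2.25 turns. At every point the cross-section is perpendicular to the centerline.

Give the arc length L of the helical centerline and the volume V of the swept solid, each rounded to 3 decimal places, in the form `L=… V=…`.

L=207.034 V=1016.275

2πR = 2π·14 = 87.964594
per-turn = √(87.964594² + 27²) = √(7737.7699 + 729) = √8466.7699 = 92.015052
L = 2.25 × 92.015052 = 207.033868
V = π·1.25² × L = 4.908739 × 207.033868 = 1016.275121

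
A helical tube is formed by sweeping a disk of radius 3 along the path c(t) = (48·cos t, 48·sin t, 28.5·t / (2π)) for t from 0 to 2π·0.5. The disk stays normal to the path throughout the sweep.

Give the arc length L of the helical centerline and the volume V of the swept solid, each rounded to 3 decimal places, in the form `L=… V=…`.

2πR = 2π·48 = 301.592895
per-turn = √(301.592895² + 28.5²) = √(90958.2742 + 812.25) = √91770.5242 = 302.936502
L = 0.5 × 302.936502 = 151.468251
V = π·3² × L = 28.274334 × 151.468251 = 4282.663899

L=151.468 V=4282.664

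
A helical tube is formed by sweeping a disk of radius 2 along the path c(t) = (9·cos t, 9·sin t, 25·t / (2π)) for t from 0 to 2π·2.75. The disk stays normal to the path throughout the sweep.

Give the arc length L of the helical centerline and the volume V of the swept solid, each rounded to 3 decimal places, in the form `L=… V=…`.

L=170.028 V=2136.636

2πR = 2π·9 = 56.548668
per-turn = √(56.548668² + 25²) = √(3197.7518 + 625) = √3822.7518 = 61.828406
L = 2.75 × 61.828406 = 170.028117
V = π·2² × L = 12.566371 × 170.028117 = 2136.636337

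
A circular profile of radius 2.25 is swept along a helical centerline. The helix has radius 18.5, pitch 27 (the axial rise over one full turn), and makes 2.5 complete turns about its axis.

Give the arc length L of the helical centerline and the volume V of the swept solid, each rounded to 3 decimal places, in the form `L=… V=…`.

2πR = 2π·18.5 = 116.238928
per-turn = √(116.238928² + 27²) = √(13511.4884 + 729) = √14240.4884 = 119.333518
L = 2.5 × 119.333518 = 298.333794
V = π·2.25² × L = 15.904313 × 298.333794 = 4744.793982

L=298.334 V=4744.794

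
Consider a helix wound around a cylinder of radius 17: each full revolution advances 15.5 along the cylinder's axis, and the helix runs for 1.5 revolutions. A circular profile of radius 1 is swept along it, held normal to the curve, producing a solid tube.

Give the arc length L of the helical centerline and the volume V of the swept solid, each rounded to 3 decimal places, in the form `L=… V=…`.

2πR = 2π·17 = 106.814150
per-turn = √(106.814150² + 15.5²) = √(11409.2627 + 240.25) = √11649.5127 = 107.932908
L = 1.5 × 107.932908 = 161.899362
V = π·1² × L = 3.141593 × 161.899362 = 508.621848

L=161.899 V=508.622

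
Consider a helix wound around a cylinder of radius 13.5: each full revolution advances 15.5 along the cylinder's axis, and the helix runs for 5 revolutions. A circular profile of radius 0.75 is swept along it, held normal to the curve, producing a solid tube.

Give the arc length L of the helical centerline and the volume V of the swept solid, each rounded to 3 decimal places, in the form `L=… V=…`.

L=431.138 V=761.883

2πR = 2π·13.5 = 84.823002
per-turn = √(84.823002² + 15.5²) = √(7194.9416 + 240.25) = √7435.1916 = 86.227557
L = 5 × 86.227557 = 431.137786
V = π·0.75² × L = 1.767146 × 431.137786 = 761.883356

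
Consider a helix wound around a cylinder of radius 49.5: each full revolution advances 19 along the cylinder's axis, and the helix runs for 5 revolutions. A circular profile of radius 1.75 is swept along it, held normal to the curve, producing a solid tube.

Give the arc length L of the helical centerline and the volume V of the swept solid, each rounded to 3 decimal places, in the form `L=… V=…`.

2πR = 2π·49.5 = 311.017673
per-turn = √(311.017673² + 19²) = √(96731.9927 + 361) = √97092.9927 = 311.597485
L = 5 × 311.597485 = 1557.987426
V = π·1.75² × L = 9.621128 × 1557.987426 = 14989.595668

L=1557.987 V=14989.596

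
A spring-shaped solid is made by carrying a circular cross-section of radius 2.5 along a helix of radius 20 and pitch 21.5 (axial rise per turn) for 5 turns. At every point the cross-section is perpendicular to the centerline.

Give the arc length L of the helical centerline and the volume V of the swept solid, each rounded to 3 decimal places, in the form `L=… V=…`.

2πR = 2π·20 = 125.663706
per-turn = √(125.663706² + 21.5²) = √(15791.3670 + 462.25) = √16253.6170 = 127.489674
L = 5 × 127.489674 = 637.448371
V = π·2.5² × L = 19.634954 × 637.448371 = 12516.269502

L=637.448 V=12516.270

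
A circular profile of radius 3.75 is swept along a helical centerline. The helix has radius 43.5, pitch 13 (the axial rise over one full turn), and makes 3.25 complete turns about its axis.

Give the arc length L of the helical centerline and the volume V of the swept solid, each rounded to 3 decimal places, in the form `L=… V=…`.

2πR = 2π·43.5 = 273.318561
per-turn = √(273.318561² + 13²) = √(74703.0357 + 169) = √74872.0357 = 273.627549
L = 3.25 × 273.627549 = 889.289535
V = π·3.75² × L = 44.178647 × 889.289535 = 39287.608176

L=889.290 V=39287.608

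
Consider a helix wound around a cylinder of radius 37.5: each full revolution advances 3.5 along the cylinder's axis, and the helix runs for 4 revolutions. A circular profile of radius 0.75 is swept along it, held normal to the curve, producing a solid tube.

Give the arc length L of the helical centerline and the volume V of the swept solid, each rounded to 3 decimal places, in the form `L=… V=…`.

2πR = 2π·37.5 = 235.619449
per-turn = √(235.619449² + 3.5²) = √(55516.5248 + 12.25) = √55528.7748 = 235.645443
L = 4 × 235.645443 = 942.581772
V = π·0.75² × L = 1.767146 × 942.581772 = 1665.679483

L=942.582 V=1665.679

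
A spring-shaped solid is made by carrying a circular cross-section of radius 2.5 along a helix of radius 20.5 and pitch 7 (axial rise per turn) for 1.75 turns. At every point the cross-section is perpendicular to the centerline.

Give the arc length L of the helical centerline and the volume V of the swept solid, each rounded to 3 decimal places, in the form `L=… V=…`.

2πR = 2π·20.5 = 128.805299
per-turn = √(128.805299² + 7²) = √(16590.8050 + 49) = √16639.8050 = 128.995368
L = 1.75 × 128.995368 = 225.741894
V = π·2.5² × L = 19.634954 × 225.741894 = 4432.431728

L=225.742 V=4432.432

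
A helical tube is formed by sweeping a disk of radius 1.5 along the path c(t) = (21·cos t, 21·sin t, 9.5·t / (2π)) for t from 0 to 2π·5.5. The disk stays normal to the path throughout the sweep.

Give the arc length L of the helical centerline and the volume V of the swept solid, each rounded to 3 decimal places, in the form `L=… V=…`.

2πR = 2π·21 = 131.946891
per-turn = √(131.946891² + 9.5²) = √(17409.9822 + 90.25) = √17500.2322 = 132.288443
L = 5.5 × 132.288443 = 727.586437
V = π·1.5² × L = 7.068583 × 727.586437 = 5143.005460

L=727.586 V=5143.005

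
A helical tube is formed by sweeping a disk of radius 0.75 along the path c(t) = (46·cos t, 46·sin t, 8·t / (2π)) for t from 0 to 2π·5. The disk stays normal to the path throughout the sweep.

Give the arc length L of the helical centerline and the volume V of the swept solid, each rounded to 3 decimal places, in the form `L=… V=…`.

2πR = 2π·46 = 289.026524
per-turn = √(289.026524² + 8²) = √(83536.3317 + 64) = √83600.3317 = 289.137219
L = 5 × 289.137219 = 1445.686097
V = π·0.75² × L = 1.767146 × 1445.686097 = 2554.738212

L=1445.686 V=2554.738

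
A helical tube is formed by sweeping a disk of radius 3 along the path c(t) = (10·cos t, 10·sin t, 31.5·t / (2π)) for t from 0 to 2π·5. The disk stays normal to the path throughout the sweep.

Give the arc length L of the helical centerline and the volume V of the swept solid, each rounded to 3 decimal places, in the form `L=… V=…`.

2πR = 2π·10 = 62.831853
per-turn = √(62.831853² + 31.5²) = √(3947.8418 + 992.25) = √4940.0918 = 70.285786
L = 5 × 70.285786 = 351.428932
V = π·3² × L = 28.274334 × 351.428932 = 9936.418950

L=351.429 V=9936.419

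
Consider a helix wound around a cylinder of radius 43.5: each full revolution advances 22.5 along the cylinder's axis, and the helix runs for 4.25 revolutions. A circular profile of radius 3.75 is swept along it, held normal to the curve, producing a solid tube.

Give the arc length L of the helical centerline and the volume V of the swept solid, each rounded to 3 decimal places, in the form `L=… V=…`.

2πR = 2π·43.5 = 273.318561
per-turn = √(273.318561² + 22.5²) = √(74703.0357 + 506.25) = √75209.2857 = 274.243114
L = 4.25 × 274.243114 = 1165.533236
V = π·3.75² × L = 44.178647 × 1165.533236 = 51491.681020

L=1165.533 V=51491.681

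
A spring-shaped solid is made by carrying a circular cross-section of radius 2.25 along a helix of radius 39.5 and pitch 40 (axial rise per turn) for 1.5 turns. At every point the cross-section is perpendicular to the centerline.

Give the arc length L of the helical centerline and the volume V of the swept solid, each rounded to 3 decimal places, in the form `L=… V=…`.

L=377.083 V=5997.243

2πR = 2π·39.5 = 248.185820
per-turn = √(248.185820² + 40²) = √(61596.2011 + 1600) = √63196.2011 = 251.388546
L = 1.5 × 251.388546 = 377.082819
V = π·2.25² × L = 15.904313 × 377.082819 = 5997.243109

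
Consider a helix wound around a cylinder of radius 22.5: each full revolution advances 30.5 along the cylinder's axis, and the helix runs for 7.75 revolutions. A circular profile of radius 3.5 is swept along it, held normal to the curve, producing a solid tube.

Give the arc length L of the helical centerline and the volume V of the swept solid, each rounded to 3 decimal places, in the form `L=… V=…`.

L=1120.839 V=43134.925

2πR = 2π·22.5 = 141.371669
per-turn = √(141.371669² + 30.5²) = √(19985.9489 + 930.25) = √20916.1989 = 144.624337
L = 7.75 × 144.624337 = 1120.838613
V = π·3.5² × L = 38.484510 × 1120.838613 = 43134.924831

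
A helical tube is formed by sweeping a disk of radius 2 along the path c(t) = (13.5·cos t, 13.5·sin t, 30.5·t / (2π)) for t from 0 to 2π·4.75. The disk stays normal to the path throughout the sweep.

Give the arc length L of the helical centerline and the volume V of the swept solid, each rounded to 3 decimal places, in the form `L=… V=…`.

2πR = 2π·13.5 = 84.823002
per-turn = √(84.823002² + 30.5²) = √(7194.9416 + 930.25) = √8125.1916 = 90.139845
L = 4.75 × 90.139845 = 428.164262
V = π·2² × L = 12.566371 × 428.164262 = 5380.470806

L=428.164 V=5380.471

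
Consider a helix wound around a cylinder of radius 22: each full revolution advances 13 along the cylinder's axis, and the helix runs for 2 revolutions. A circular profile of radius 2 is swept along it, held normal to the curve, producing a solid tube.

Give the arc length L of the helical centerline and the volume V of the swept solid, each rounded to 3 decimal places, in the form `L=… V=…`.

L=277.680 V=3489.431

2πR = 2π·22 = 138.230077
per-turn = √(138.230077² + 13²) = √(19107.5541 + 169) = √19276.5541 = 138.840031
L = 2 × 138.840031 = 277.680061
V = π·2² × L = 12.566371 × 277.680061 = 3489.430563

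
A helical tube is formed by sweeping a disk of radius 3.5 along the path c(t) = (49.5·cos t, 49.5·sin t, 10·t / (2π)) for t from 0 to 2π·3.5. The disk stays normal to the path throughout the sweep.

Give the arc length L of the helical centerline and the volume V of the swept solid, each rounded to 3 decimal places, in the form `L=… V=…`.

L=1089.124 V=41914.418

2πR = 2π·49.5 = 311.017673
per-turn = √(311.017673² + 10²) = √(96731.9927 + 100) = √96831.9927 = 311.178394
L = 3.5 × 311.178394 = 1089.124378
V = π·3.5² × L = 38.484510 × 1089.124378 = 41914.418028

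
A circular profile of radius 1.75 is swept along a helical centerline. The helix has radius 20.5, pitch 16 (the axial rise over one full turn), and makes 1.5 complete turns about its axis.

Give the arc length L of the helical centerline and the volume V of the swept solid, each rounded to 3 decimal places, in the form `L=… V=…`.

L=194.693 V=1873.165

2πR = 2π·20.5 = 128.805299
per-turn = √(128.805299² + 16²) = √(16590.8050 + 256) = √16846.8050 = 129.795243
L = 1.5 × 129.795243 = 194.692864
V = π·1.75² × L = 9.621128 × 194.692864 = 1873.164867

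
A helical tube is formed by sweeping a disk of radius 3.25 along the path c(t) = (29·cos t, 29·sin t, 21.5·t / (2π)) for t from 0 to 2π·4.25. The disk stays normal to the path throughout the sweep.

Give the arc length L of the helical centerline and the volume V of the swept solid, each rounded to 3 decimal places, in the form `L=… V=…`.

2πR = 2π·29 = 182.212374
per-turn = √(182.212374² + 21.5²) = √(33201.3492 + 462.25) = √33663.5992 = 183.476427
L = 4.25 × 183.476427 = 779.774814
V = π·3.25² × L = 33.183072 × 779.774814 = 25875.324113

L=779.775 V=25875.324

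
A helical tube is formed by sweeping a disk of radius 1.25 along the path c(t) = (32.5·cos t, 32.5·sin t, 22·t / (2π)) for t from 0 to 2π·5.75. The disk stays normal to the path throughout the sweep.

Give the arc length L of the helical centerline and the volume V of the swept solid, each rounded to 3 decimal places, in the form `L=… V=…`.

L=1180.965 V=5797.048

2πR = 2π·32.5 = 204.203522
per-turn = √(204.203522² + 22²) = √(41699.0786 + 484) = √42183.0786 = 205.385196
L = 5.75 × 205.385196 = 1180.964875
V = π·1.25² × L = 4.908739 × 1180.964875 = 5797.047774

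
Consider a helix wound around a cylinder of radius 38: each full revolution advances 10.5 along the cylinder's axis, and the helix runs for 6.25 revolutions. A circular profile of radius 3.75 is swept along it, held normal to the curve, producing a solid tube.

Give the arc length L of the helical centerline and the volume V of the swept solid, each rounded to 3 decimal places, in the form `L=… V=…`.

2πR = 2π·38 = 238.761042
per-turn = √(238.761042² + 10.5²) = √(57006.8350 + 110.25) = √57117.0850 = 238.991810
L = 6.25 × 238.991810 = 1493.698810
V = π·3.75² × L = 44.178647 × 1493.698810 = 65989.591970

L=1493.699 V=65989.592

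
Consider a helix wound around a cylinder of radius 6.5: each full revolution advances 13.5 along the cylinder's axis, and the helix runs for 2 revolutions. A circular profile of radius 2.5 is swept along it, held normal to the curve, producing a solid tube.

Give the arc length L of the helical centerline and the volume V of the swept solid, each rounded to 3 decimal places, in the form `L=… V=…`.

L=86.028 V=1689.160

2πR = 2π·6.5 = 40.840704
per-turn = √(40.840704² + 13.5²) = √(1667.9631 + 182.25) = √1850.2131 = 43.014104
L = 2 × 43.014104 = 86.028208
V = π·2.5² × L = 19.634954 × 86.028208 = 1689.159914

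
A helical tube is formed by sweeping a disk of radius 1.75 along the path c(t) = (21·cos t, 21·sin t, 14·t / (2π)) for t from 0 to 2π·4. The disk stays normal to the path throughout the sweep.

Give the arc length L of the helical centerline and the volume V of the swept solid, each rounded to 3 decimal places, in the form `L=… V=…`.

2πR = 2π·21 = 131.946891
per-turn = √(131.946891² + 14²) = √(17409.9822 + 196) = √17605.9822 = 132.687536
L = 4 × 132.687536 = 530.750143
V = π·1.75² × L = 9.621128 × 530.750143 = 5106.414800

L=530.750 V=5106.415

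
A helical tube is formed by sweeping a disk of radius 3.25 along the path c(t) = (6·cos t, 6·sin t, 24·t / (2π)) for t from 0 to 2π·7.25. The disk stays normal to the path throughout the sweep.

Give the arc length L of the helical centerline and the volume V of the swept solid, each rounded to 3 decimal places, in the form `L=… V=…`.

L=324.005 V=10751.471

2πR = 2π·6 = 37.699112
per-turn = √(37.699112² + 24²) = √(1421.2230 + 576) = √1997.2230 = 44.690301
L = 7.25 × 44.690301 = 324.004685
V = π·3.25² × L = 33.183072 × 324.004685 = 10751.470912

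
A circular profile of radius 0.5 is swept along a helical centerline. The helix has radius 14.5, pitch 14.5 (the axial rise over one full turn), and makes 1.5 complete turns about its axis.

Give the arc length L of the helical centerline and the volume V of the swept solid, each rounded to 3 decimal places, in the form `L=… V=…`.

L=138.379 V=108.683

2πR = 2π·14.5 = 91.106187
per-turn = √(91.106187² + 14.5²) = √(8300.3373 + 210.25) = √8510.5873 = 92.252844
L = 1.5 × 92.252844 = 138.379267
V = π·0.5² × L = 0.785398 × 138.379267 = 108.682822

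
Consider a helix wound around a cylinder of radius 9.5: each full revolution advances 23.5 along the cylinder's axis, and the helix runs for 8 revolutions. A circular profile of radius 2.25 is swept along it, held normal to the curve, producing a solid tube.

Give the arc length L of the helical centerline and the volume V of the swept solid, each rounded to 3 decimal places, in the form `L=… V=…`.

2πR = 2π·9.5 = 59.690260
per-turn = √(59.690260² + 23.5²) = √(3562.9272 + 552.25) = √4115.1772 = 64.149647
L = 8 × 64.149647 = 513.197175
V = π·2.25² × L = 15.904313 × 513.197175 = 8162.048398

L=513.197 V=8162.048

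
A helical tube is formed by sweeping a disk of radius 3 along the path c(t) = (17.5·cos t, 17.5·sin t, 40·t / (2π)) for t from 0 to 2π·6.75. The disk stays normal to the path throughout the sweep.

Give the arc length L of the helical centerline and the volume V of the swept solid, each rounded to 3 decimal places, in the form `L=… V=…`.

2πR = 2π·17.5 = 109.955743
per-turn = √(109.955743² + 40²) = √(12090.2654 + 1600) = √13690.2654 = 117.005408
L = 6.75 × 117.005408 = 789.786501
V = π·3² × L = 28.274334 × 789.786501 = 22330.687220

L=789.787 V=22330.687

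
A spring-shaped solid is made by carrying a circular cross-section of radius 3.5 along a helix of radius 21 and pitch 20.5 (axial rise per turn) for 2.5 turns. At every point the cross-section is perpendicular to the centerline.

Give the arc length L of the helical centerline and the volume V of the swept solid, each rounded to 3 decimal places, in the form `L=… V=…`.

L=333.825 V=12847.081

2πR = 2π·21 = 131.946891
per-turn = √(131.946891² + 20.5²) = √(17409.9822 + 420.25) = √17830.2322 = 133.529892
L = 2.5 × 133.529892 = 333.824731
V = π·3.5² × L = 38.484510 × 333.824731 = 12847.081200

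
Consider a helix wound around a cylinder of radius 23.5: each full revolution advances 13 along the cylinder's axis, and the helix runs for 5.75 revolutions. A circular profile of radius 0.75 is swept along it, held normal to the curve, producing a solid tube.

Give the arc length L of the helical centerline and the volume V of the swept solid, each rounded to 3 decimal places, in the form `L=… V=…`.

L=852.300 V=1506.138

2πR = 2π·23.5 = 147.654855
per-turn = √(147.654855² + 13²) = √(21801.9561 + 169) = √21970.9561 = 148.226031
L = 5.75 × 148.226031 = 852.299675
V = π·0.75² × L = 1.767146 × 852.299675 = 1506.137849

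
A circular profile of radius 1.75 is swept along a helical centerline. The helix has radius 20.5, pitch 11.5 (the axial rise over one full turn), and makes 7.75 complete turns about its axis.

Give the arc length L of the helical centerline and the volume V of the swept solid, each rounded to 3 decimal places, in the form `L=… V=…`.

L=1002.212 V=9642.408

2πR = 2π·20.5 = 128.805299
per-turn = √(128.805299² + 11.5²) = √(16590.8050 + 132.25) = √16723.0550 = 129.317652
L = 7.75 × 129.317652 = 1002.211799
V = π·1.75² × L = 9.621128 × 1002.211799 = 9642.407506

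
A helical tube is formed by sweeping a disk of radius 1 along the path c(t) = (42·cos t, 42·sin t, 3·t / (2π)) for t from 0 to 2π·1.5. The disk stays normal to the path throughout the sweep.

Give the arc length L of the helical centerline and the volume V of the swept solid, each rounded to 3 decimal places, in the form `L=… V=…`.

L=395.866 V=1243.651

2πR = 2π·42 = 263.893783
per-turn = √(263.893783² + 3²) = √(69639.9287 + 9) = √69648.9287 = 263.910835
L = 1.5 × 263.910835 = 395.866252
V = π·1² × L = 3.141593 × 395.866252 = 1243.650509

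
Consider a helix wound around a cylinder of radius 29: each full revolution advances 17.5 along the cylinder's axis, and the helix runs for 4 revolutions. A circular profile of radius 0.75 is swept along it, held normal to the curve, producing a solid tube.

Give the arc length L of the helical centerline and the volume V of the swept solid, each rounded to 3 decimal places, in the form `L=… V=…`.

L=732.203 V=1293.910

2πR = 2π·29 = 182.212374
per-turn = √(182.212374² + 17.5²) = √(33201.3492 + 306.25) = √33507.5992 = 183.050810
L = 4 × 183.050810 = 732.203242
V = π·0.75² × L = 1.767146 × 732.203242 = 1293.909933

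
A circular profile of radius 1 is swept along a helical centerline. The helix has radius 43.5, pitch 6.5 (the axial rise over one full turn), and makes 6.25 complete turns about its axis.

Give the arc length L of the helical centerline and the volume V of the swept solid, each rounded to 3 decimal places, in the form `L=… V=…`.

2πR = 2π·43.5 = 273.318561
per-turn = √(273.318561² + 6.5²) = √(74703.0357 + 42.25) = √74745.2857 = 273.395841
L = 6.25 × 273.395841 = 1708.724004
V = π·1² × L = 3.141593 × 1708.724004 = 5368.114779

L=1708.724 V=5368.115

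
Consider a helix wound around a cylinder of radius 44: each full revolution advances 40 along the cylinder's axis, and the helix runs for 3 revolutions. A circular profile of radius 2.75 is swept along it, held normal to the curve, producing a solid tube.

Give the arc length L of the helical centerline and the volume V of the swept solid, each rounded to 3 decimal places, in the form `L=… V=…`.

2πR = 2π·44 = 276.460154
per-turn = √(276.460154² + 40²) = √(76430.2165 + 1600) = √78030.2165 = 279.338892
L = 3 × 279.338892 = 838.016675
V = π·2.75² × L = 23.758294 × 838.016675 = 19909.846923

L=838.017 V=19909.847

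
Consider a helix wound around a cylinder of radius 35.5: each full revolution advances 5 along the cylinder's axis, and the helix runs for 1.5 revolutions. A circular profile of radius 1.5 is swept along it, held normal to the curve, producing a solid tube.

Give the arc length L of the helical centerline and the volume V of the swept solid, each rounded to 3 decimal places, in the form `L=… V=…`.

L=334.664 V=2365.598

2πR = 2π·35.5 = 223.053078
per-turn = √(223.053078² + 5²) = √(49752.6758 + 25) = √49777.6758 = 223.109112
L = 1.5 × 223.109112 = 334.663668
V = π·1.5² × L = 7.068583 × 334.663668 = 2365.598070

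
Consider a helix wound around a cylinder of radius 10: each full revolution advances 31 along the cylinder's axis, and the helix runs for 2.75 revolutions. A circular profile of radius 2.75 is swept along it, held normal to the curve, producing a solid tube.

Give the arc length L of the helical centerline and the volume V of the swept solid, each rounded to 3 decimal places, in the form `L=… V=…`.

2πR = 2π·10 = 62.831853
per-turn = √(62.831853² + 31²) = √(3947.8418 + 961) = √4908.8418 = 70.063127
L = 2.75 × 70.063127 = 192.673599
V = π·2.75² × L = 23.758294 × 192.673599 = 4577.596100

L=192.674 V=4577.596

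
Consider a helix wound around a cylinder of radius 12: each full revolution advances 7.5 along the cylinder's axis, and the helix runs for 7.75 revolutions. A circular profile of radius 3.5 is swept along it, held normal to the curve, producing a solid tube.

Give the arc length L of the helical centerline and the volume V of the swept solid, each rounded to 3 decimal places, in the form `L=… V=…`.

L=587.220 V=22598.875

2πR = 2π·12 = 75.398224
per-turn = √(75.398224² + 7.5²) = √(5684.8921 + 56.25) = √5741.1421 = 75.770325
L = 7.75 × 75.770325 = 587.220018
V = π·3.5² × L = 38.484510 × 587.220018 = 22598.874657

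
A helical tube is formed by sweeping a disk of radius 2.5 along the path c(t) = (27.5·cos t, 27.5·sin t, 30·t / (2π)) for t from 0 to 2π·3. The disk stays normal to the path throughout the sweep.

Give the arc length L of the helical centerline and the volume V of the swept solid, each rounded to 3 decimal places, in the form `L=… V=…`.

2πR = 2π·27.5 = 172.787596
per-turn = √(172.787596² + 30²) = √(29855.5533 + 900) = √30755.5533 = 175.372613
L = 3 × 175.372613 = 526.117838
V = π·2.5² × L = 19.634954 × 526.117838 = 10330.299599

L=526.118 V=10330.300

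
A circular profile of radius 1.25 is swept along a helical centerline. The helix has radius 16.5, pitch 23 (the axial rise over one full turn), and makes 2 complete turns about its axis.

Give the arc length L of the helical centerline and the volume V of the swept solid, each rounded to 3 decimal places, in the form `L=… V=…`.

L=212.386 V=1042.549

2πR = 2π·16.5 = 103.672558
per-turn = √(103.672558² + 23²) = √(10747.9992 + 529) = √11276.9992 = 106.193216
L = 2 × 106.193216 = 212.386433
V = π·1.25² × L = 4.908739 × 212.386433 = 1042.549463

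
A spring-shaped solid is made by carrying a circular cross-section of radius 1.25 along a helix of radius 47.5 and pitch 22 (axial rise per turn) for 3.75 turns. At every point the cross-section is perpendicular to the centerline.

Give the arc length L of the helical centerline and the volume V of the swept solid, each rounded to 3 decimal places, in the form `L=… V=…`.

2πR = 2π·47.5 = 298.451302
per-turn = √(298.451302² + 22²) = √(89073.1797 + 484) = √89557.1797 = 299.261056
L = 3.75 × 299.261056 = 1122.228961
V = π·1.25² × L = 4.908739 × 1122.228961 = 5508.728528

L=1122.229 V=5508.729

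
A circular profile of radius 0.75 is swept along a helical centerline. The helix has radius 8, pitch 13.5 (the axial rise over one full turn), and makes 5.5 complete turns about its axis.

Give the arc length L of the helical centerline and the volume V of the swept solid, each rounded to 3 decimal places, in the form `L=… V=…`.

2πR = 2π·8 = 50.265482
per-turn = √(50.265482² + 13.5²) = √(2526.6187 + 182.25) = √2708.8687 = 52.046794
L = 5.5 × 52.046794 = 286.257365
V = π·0.75² × L = 1.767146 × 286.257365 = 505.858520

L=286.257 V=505.859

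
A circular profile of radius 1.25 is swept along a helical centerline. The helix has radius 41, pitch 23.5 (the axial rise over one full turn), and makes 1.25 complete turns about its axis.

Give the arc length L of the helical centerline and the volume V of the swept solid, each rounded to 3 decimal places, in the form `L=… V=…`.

L=323.350 V=1587.242

2πR = 2π·41 = 257.610598
per-turn = √(257.610598² + 23.5²) = √(66363.2200 + 552.25) = √66915.4700 = 258.680247
L = 1.25 × 258.680247 = 323.350308
V = π·1.25² × L = 4.908739 × 323.350308 = 1587.242114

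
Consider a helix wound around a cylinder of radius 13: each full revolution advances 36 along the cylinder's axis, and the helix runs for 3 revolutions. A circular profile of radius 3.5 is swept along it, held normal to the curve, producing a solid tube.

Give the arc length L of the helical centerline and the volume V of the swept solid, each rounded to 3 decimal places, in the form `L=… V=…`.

L=267.788 V=10305.709

2πR = 2π·13 = 81.681409
per-turn = √(81.681409² + 36²) = √(6671.8526 + 1296) = √7967.8526 = 89.262829
L = 3 × 89.262829 = 267.788486
V = π·3.5² × L = 38.484510 × 267.788486 = 10305.708665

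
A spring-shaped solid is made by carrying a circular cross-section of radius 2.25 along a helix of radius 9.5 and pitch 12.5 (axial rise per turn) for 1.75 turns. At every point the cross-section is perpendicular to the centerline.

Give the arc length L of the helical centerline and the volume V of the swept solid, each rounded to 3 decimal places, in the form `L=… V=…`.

L=106.724 V=1697.369

2πR = 2π·9.5 = 59.690260
per-turn = √(59.690260² + 12.5²) = √(3562.9272 + 156.25) = √3719.1772 = 60.985057
L = 1.75 × 60.985057 = 106.723850
V = π·2.25² × L = 15.904313 × 106.723850 = 1697.369493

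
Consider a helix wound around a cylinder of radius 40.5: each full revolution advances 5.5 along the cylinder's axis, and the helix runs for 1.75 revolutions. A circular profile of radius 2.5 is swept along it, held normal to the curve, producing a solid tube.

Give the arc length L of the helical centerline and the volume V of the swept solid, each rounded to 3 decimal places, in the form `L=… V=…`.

L=445.425 V=8745.895

2πR = 2π·40.5 = 254.469005
per-turn = √(254.469005² + 5.5²) = √(64754.4745 + 30.25) = √64784.7245 = 254.528435
L = 1.75 × 254.528435 = 445.424762
V = π·2.5² × L = 19.634954 × 445.424762 = 8745.894752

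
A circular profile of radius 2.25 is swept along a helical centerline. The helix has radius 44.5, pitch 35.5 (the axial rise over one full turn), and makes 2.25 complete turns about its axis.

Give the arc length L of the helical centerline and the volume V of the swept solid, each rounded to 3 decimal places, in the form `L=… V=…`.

2πR = 2π·44.5 = 279.601746
per-turn = √(279.601746² + 35.5²) = √(78177.1365 + 1260.25) = √79437.3865 = 281.846388
L = 2.25 × 281.846388 = 634.154373
V = π·2.25² × L = 15.904313 × 634.154373 = 10085.789519

L=634.154 V=10085.790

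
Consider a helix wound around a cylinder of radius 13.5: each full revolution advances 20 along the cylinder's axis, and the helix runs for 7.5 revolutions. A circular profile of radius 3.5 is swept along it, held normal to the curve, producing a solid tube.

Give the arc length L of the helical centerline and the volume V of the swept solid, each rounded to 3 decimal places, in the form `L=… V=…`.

L=653.617 V=25154.138

2πR = 2π·13.5 = 84.823002
per-turn = √(84.823002² + 20²) = √(7194.9416 + 400) = √7594.9416 = 87.148962
L = 7.5 × 87.148962 = 653.617216
V = π·3.5² × L = 38.484510 × 653.617216 = 25154.138302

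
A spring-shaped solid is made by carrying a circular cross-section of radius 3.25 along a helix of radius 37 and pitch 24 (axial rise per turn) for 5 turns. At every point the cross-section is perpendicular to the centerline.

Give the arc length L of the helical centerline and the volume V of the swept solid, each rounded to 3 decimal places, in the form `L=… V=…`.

2πR = 2π·37 = 232.477856
per-turn = √(232.477856² + 24²) = √(54045.9537 + 576) = √54621.9537 = 233.713401
L = 5 × 233.713401 = 1168.567004
V = π·3.25² × L = 33.183072 × 1168.567004 = 38776.643497

L=1168.567 V=38776.643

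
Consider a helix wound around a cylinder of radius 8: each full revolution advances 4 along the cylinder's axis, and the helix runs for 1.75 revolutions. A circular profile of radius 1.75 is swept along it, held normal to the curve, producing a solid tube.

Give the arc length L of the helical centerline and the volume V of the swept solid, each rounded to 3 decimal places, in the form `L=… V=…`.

L=88.243 V=848.994

2πR = 2π·8 = 50.265482
per-turn = √(50.265482² + 4²) = √(2526.6187 + 16) = √2542.6187 = 50.424386
L = 1.75 × 50.424386 = 88.242676
V = π·1.75² × L = 9.621128 × 88.242676 = 848.994036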